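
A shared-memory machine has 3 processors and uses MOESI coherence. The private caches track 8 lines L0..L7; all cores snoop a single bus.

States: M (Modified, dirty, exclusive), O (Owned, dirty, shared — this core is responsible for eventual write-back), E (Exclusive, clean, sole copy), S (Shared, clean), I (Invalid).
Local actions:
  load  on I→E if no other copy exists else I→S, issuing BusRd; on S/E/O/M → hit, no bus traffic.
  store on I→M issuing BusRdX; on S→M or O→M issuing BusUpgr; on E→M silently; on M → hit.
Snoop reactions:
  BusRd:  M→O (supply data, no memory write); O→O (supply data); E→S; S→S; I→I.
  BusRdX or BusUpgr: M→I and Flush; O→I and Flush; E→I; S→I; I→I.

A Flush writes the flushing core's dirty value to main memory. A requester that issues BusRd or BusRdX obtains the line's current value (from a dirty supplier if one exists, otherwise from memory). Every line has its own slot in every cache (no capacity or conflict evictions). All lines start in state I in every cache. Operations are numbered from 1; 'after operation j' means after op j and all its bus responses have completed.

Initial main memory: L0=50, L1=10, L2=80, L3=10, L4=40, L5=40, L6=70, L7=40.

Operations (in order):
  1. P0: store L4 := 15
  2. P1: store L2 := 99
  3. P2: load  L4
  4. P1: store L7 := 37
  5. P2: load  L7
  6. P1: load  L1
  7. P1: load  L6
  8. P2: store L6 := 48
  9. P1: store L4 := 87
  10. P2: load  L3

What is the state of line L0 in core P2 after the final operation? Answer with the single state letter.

step 1: P0: store L4 := 15  ⟶  MII  (L4)  txn=BusRdX  M[L4]=40
step 2: P1: store L2 := 99  ⟶  IMI  (L2)  txn=BusRdX  M[L2]=80
step 3: P2: load  L4  ⟶  OIS  (L4)  txn=BusRd  M[L4]=40
step 4: P1: store L7 := 37  ⟶  IMI  (L7)  txn=BusRdX  M[L7]=40
step 5: P2: load  L7  ⟶  IOS  (L7)  txn=BusRd  M[L7]=40
step 6: P1: load  L1  ⟶  IEI  (L1)  txn=BusRd  M[L1]=10
step 7: P1: load  L6  ⟶  IEI  (L6)  txn=BusRd  M[L6]=70
step 8: P2: store L6 := 48  ⟶  IIM  (L6)  txn=BusRdX  M[L6]=70
step 9: P1: store L4 := 87  ⟶  IMI  (L4)  txn=BusRdX+Flush  M[L4]=15
step 10: P2: load  L3  ⟶  IIE  (L3)  txn=BusRd  M[L3]=10

state = I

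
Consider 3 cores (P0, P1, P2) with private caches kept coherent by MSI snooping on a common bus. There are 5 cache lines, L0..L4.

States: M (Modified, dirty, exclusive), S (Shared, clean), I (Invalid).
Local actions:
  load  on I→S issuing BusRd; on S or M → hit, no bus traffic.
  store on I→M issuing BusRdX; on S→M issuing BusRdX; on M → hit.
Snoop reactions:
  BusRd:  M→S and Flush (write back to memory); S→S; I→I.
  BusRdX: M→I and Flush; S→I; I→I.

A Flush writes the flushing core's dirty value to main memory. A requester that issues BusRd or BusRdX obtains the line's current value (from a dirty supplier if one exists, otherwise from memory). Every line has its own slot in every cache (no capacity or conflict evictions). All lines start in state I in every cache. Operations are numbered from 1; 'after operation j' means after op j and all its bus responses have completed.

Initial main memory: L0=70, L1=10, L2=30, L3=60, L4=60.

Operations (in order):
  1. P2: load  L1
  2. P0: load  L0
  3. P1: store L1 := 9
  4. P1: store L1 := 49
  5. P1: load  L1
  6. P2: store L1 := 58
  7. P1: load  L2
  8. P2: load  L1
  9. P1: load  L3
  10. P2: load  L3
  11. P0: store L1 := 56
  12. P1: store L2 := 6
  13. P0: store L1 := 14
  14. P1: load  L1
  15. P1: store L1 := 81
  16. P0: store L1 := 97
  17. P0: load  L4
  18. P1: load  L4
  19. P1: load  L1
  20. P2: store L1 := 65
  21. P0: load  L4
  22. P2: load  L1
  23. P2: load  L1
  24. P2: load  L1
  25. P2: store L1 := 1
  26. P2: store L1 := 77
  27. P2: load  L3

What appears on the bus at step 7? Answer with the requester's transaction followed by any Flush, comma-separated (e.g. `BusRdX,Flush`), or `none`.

bus = BusRd

step 1: P2: load  L1  ⟶  IIS  (L1)  txn=BusRd  M[L1]=10
step 2: P0: load  L0  ⟶  SII  (L0)  txn=BusRd  M[L0]=70
step 3: P1: store L1 := 9  ⟶  IMI  (L1)  txn=BusRdX  M[L1]=10
step 4: P1: store L1 := 49  ⟶  IMI  (L1)  txn=∅  M[L1]=10
step 5: P1: load  L1  ⟶  IMI  (L1)  txn=∅  M[L1]=10
step 6: P2: store L1 := 58  ⟶  IIM  (L1)  txn=BusRdX+Flush  M[L1]=49
step 7: P1: load  L2  ⟶  ISI  (L2)  txn=BusRd  M[L2]=30
step 8: P2: load  L1  ⟶  IIM  (L1)  txn=∅  M[L1]=49
step 9: P1: load  L3  ⟶  ISI  (L3)  txn=BusRd  M[L3]=60
step 10: P2: load  L3  ⟶  ISS  (L3)  txn=BusRd  M[L3]=60
step 11: P0: store L1 := 56  ⟶  MII  (L1)  txn=BusRdX+Flush  M[L1]=58
step 12: P1: store L2 := 6  ⟶  IMI  (L2)  txn=BusRdX  M[L2]=30
step 13: P0: store L1 := 14  ⟶  MII  (L1)  txn=∅  M[L1]=58
step 14: P1: load  L1  ⟶  SSI  (L1)  txn=BusRd+Flush  M[L1]=14
step 15: P1: store L1 := 81  ⟶  IMI  (L1)  txn=BusRdX  M[L1]=14
step 16: P0: store L1 := 97  ⟶  MII  (L1)  txn=BusRdX+Flush  M[L1]=81
step 17: P0: load  L4  ⟶  SII  (L4)  txn=BusRd  M[L4]=60
step 18: P1: load  L4  ⟶  SSI  (L4)  txn=BusRd  M[L4]=60
step 19: P1: load  L1  ⟶  SSI  (L1)  txn=BusRd+Flush  M[L1]=97
step 20: P2: store L1 := 65  ⟶  IIM  (L1)  txn=BusRdX  M[L1]=97
step 21: P0: load  L4  ⟶  SSI  (L4)  txn=∅  M[L4]=60
step 22: P2: load  L1  ⟶  IIM  (L1)  txn=∅  M[L1]=97
step 23: P2: load  L1  ⟶  IIM  (L1)  txn=∅  M[L1]=97
step 24: P2: load  L1  ⟶  IIM  (L1)  txn=∅  M[L1]=97
step 25: P2: store L1 := 1  ⟶  IIM  (L1)  txn=∅  M[L1]=97
step 26: P2: store L1 := 77  ⟶  IIM  (L1)  txn=∅  M[L1]=97
step 27: P2: load  L3  ⟶  ISS  (L3)  txn=∅  M[L3]=60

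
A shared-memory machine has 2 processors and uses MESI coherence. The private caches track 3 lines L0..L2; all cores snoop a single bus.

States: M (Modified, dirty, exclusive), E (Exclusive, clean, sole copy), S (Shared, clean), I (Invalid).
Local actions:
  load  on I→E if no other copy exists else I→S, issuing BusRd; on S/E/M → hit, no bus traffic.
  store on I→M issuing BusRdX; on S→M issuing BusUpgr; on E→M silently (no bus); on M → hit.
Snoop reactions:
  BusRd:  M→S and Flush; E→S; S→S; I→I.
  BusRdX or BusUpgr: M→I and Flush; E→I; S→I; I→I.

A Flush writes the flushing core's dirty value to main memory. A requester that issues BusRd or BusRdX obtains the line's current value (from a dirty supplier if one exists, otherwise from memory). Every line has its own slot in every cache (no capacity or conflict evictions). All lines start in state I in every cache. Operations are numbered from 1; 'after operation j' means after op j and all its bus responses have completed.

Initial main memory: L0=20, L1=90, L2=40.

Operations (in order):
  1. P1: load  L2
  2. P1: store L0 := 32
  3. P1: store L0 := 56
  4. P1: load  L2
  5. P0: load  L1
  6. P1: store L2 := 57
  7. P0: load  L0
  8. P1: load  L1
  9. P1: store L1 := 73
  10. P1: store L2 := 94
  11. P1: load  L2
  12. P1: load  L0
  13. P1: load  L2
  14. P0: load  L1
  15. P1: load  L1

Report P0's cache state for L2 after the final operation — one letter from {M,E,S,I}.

state = I

step 1: P1: load  L2  ⟶  IE  (L2)  txn=BusRd  M[L2]=40
step 2: P1: store L0 := 32  ⟶  IM  (L0)  txn=BusRdX  M[L0]=20
step 3: P1: store L0 := 56  ⟶  IM  (L0)  txn=∅  M[L0]=20
step 4: P1: load  L2  ⟶  IE  (L2)  txn=∅  M[L2]=40
step 5: P0: load  L1  ⟶  EI  (L1)  txn=BusRd  M[L1]=90
step 6: P1: store L2 := 57  ⟶  IM  (L2)  txn=∅  M[L2]=40
step 7: P0: load  L0  ⟶  SS  (L0)  txn=BusRd+Flush  M[L0]=56
step 8: P1: load  L1  ⟶  SS  (L1)  txn=BusRd  M[L1]=90
step 9: P1: store L1 := 73  ⟶  IM  (L1)  txn=BusUpgr  M[L1]=90
step 10: P1: store L2 := 94  ⟶  IM  (L2)  txn=∅  M[L2]=40
step 11: P1: load  L2  ⟶  IM  (L2)  txn=∅  M[L2]=40
step 12: P1: load  L0  ⟶  SS  (L0)  txn=∅  M[L0]=56
step 13: P1: load  L2  ⟶  IM  (L2)  txn=∅  M[L2]=40
step 14: P0: load  L1  ⟶  SS  (L1)  txn=BusRd+Flush  M[L1]=73
step 15: P1: load  L1  ⟶  SS  (L1)  txn=∅  M[L1]=73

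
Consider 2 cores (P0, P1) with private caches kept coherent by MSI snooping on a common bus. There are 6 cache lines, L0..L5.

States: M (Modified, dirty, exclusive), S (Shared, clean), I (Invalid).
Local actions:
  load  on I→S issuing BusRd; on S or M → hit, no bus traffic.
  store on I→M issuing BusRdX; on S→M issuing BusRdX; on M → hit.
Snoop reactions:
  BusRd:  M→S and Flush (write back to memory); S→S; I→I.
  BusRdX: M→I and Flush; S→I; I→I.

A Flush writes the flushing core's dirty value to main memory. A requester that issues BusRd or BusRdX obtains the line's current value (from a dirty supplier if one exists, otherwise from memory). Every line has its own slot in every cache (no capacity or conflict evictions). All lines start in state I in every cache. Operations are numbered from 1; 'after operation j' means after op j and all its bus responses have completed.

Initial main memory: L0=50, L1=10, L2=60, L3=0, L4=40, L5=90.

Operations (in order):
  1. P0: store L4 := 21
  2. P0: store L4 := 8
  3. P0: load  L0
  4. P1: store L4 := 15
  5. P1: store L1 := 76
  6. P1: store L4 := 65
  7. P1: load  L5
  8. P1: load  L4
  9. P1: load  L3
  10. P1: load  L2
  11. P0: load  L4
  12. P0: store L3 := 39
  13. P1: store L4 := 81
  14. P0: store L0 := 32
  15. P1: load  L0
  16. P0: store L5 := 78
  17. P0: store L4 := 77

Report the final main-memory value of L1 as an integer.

memory[L1] = 10

step 1: P0: store L4 := 21  ⟶  MI  (L4)  txn=BusRdX  M[L4]=40
step 2: P0: store L4 := 8  ⟶  MI  (L4)  txn=∅  M[L4]=40
step 3: P0: load  L0  ⟶  SI  (L0)  txn=BusRd  M[L0]=50
step 4: P1: store L4 := 15  ⟶  IM  (L4)  txn=BusRdX+Flush  M[L4]=8
step 5: P1: store L1 := 76  ⟶  IM  (L1)  txn=BusRdX  M[L1]=10
step 6: P1: store L4 := 65  ⟶  IM  (L4)  txn=∅  M[L4]=8
step 7: P1: load  L5  ⟶  IS  (L5)  txn=BusRd  M[L5]=90
step 8: P1: load  L4  ⟶  IM  (L4)  txn=∅  M[L4]=8
step 9: P1: load  L3  ⟶  IS  (L3)  txn=BusRd  M[L3]=0
step 10: P1: load  L2  ⟶  IS  (L2)  txn=BusRd  M[L2]=60
step 11: P0: load  L4  ⟶  SS  (L4)  txn=BusRd+Flush  M[L4]=65
step 12: P0: store L3 := 39  ⟶  MI  (L3)  txn=BusRdX  M[L3]=0
step 13: P1: store L4 := 81  ⟶  IM  (L4)  txn=BusRdX  M[L4]=65
step 14: P0: store L0 := 32  ⟶  MI  (L0)  txn=BusRdX  M[L0]=50
step 15: P1: load  L0  ⟶  SS  (L0)  txn=BusRd+Flush  M[L0]=32
step 16: P0: store L5 := 78  ⟶  MI  (L5)  txn=BusRdX  M[L5]=90
step 17: P0: store L4 := 77  ⟶  MI  (L4)  txn=BusRdX+Flush  M[L4]=81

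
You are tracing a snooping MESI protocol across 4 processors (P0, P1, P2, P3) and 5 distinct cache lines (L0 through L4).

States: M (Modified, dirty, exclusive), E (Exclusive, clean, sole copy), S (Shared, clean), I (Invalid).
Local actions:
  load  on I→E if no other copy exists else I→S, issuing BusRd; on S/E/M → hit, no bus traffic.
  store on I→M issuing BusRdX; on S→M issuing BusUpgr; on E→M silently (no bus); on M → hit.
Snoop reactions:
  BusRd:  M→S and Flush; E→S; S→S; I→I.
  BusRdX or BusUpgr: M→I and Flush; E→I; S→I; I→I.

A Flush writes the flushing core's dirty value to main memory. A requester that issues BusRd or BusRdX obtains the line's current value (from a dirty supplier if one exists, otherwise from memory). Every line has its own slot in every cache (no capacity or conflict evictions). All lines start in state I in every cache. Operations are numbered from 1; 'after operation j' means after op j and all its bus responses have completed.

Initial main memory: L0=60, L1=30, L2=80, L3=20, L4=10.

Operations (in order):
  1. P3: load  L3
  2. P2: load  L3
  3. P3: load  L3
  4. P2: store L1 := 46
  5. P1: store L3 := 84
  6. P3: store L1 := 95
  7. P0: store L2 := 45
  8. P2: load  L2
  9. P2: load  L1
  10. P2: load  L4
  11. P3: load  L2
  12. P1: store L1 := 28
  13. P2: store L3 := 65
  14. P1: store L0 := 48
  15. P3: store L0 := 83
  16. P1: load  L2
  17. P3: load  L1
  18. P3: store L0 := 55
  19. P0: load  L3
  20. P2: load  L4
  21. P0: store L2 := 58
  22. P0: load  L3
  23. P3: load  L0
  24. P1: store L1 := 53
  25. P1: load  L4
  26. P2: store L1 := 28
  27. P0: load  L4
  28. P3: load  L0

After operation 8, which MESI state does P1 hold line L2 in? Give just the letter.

state = I

step 1: P3: load  L3  ⟶  IIIE  (L3)  txn=BusRd  M[L3]=20
step 2: P2: load  L3  ⟶  IISS  (L3)  txn=BusRd  M[L3]=20
step 3: P3: load  L3  ⟶  IISS  (L3)  txn=∅  M[L3]=20
step 4: P2: store L1 := 46  ⟶  IIMI  (L1)  txn=BusRdX  M[L1]=30
step 5: P1: store L3 := 84  ⟶  IMII  (L3)  txn=BusRdX  M[L3]=20
step 6: P3: store L1 := 95  ⟶  IIIM  (L1)  txn=BusRdX+Flush  M[L1]=46
step 7: P0: store L2 := 45  ⟶  MIII  (L2)  txn=BusRdX  M[L2]=80
step 8: P2: load  L2  ⟶  SISI  (L2)  txn=BusRd+Flush  M[L2]=45
step 9: P2: load  L1  ⟶  IISS  (L1)  txn=BusRd+Flush  M[L1]=95
step 10: P2: load  L4  ⟶  IIEI  (L4)  txn=BusRd  M[L4]=10
step 11: P3: load  L2  ⟶  SISS  (L2)  txn=BusRd  M[L2]=45
step 12: P1: store L1 := 28  ⟶  IMII  (L1)  txn=BusRdX  M[L1]=95
step 13: P2: store L3 := 65  ⟶  IIMI  (L3)  txn=BusRdX+Flush  M[L3]=84
step 14: P1: store L0 := 48  ⟶  IMII  (L0)  txn=BusRdX  M[L0]=60
step 15: P3: store L0 := 83  ⟶  IIIM  (L0)  txn=BusRdX+Flush  M[L0]=48
step 16: P1: load  L2  ⟶  SSSS  (L2)  txn=BusRd  M[L2]=45
step 17: P3: load  L1  ⟶  ISIS  (L1)  txn=BusRd+Flush  M[L1]=28
step 18: P3: store L0 := 55  ⟶  IIIM  (L0)  txn=∅  M[L0]=48
step 19: P0: load  L3  ⟶  SISI  (L3)  txn=BusRd+Flush  M[L3]=65
step 20: P2: load  L4  ⟶  IIEI  (L4)  txn=∅  M[L4]=10
step 21: P0: store L2 := 58  ⟶  MIII  (L2)  txn=BusUpgr  M[L2]=45
step 22: P0: load  L3  ⟶  SISI  (L3)  txn=∅  M[L3]=65
step 23: P3: load  L0  ⟶  IIIM  (L0)  txn=∅  M[L0]=48
step 24: P1: store L1 := 53  ⟶  IMII  (L1)  txn=BusUpgr  M[L1]=28
step 25: P1: load  L4  ⟶  ISSI  (L4)  txn=BusRd  M[L4]=10
step 26: P2: store L1 := 28  ⟶  IIMI  (L1)  txn=BusRdX+Flush  M[L1]=53
step 27: P0: load  L4  ⟶  SSSI  (L4)  txn=BusRd  M[L4]=10
step 28: P3: load  L0  ⟶  IIIM  (L0)  txn=∅  M[L0]=48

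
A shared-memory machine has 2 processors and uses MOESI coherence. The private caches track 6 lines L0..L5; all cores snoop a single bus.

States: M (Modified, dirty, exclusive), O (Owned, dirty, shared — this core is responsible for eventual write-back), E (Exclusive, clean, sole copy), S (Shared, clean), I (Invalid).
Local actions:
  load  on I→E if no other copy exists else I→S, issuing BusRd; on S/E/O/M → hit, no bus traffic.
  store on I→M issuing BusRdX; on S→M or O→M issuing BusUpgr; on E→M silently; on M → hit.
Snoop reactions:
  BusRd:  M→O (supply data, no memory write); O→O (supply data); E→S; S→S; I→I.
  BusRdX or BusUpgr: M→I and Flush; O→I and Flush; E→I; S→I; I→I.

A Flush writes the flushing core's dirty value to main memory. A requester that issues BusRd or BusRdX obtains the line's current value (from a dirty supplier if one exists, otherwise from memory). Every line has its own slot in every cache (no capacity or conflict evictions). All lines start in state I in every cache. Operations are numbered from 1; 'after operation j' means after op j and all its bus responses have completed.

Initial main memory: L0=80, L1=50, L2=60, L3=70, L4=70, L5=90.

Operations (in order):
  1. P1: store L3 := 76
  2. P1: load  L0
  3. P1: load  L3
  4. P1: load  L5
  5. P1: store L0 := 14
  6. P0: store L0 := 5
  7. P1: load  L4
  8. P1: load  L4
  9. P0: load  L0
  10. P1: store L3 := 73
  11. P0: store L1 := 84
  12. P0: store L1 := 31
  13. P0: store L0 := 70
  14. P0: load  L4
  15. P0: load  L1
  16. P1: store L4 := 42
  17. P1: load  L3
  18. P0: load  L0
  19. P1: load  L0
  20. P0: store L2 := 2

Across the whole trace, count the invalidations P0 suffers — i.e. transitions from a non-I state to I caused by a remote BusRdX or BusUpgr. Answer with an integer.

step 1: P1: store L3 := 76  ⟶  IM  (L3)  txn=BusRdX  M[L3]=70
step 2: P1: load  L0  ⟶  IE  (L0)  txn=BusRd  M[L0]=80
step 3: P1: load  L3  ⟶  IM  (L3)  txn=∅  M[L3]=70
step 4: P1: load  L5  ⟶  IE  (L5)  txn=BusRd  M[L5]=90
step 5: P1: store L0 := 14  ⟶  IM  (L0)  txn=∅  M[L0]=80
step 6: P0: store L0 := 5  ⟶  MI  (L0)  txn=BusRdX+Flush  M[L0]=14
step 7: P1: load  L4  ⟶  IE  (L4)  txn=BusRd  M[L4]=70
step 8: P1: load  L4  ⟶  IE  (L4)  txn=∅  M[L4]=70
step 9: P0: load  L0  ⟶  MI  (L0)  txn=∅  M[L0]=14
step 10: P1: store L3 := 73  ⟶  IM  (L3)  txn=∅  M[L3]=70
step 11: P0: store L1 := 84  ⟶  MI  (L1)  txn=BusRdX  M[L1]=50
step 12: P0: store L1 := 31  ⟶  MI  (L1)  txn=∅  M[L1]=50
step 13: P0: store L0 := 70  ⟶  MI  (L0)  txn=∅  M[L0]=14
step 14: P0: load  L4  ⟶  SS  (L4)  txn=BusRd  M[L4]=70
step 15: P0: load  L1  ⟶  MI  (L1)  txn=∅  M[L1]=50
step 16: P1: store L4 := 42  ⟶  IM  (L4)  txn=BusUpgr  M[L4]=70
step 17: P1: load  L3  ⟶  IM  (L3)  txn=∅  M[L3]=70
step 18: P0: load  L0  ⟶  MI  (L0)  txn=∅  M[L0]=14
step 19: P1: load  L0  ⟶  OS  (L0)  txn=BusRd  M[L0]=14
step 20: P0: store L2 := 2  ⟶  MI  (L2)  txn=BusRdX  M[L2]=60

invalidations = 1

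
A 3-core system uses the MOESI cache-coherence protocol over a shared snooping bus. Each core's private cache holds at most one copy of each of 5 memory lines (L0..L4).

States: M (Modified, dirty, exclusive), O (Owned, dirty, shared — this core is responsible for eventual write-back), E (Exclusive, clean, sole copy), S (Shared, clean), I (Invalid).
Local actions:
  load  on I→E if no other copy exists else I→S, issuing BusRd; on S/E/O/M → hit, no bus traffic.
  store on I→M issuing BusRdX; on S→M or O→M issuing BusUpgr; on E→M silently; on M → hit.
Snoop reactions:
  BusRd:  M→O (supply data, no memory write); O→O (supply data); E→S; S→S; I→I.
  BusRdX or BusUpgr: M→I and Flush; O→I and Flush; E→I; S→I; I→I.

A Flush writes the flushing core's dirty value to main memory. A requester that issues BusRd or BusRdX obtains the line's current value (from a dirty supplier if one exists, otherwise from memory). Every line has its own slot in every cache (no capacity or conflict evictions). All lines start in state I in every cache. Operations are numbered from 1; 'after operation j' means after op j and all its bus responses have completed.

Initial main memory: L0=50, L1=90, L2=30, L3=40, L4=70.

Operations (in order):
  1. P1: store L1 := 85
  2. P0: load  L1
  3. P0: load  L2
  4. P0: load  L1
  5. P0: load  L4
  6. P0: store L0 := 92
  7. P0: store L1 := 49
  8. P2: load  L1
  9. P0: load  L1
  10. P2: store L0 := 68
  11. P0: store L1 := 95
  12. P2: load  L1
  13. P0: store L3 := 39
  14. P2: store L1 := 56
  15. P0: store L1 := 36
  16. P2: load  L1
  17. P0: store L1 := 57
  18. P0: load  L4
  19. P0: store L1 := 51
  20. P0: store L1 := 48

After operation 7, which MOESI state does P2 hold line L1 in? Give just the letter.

state = I

step 1: P1: store L1 := 85  ⟶  IMI  (L1)  txn=BusRdX  M[L1]=90
step 2: P0: load  L1  ⟶  SOI  (L1)  txn=BusRd  M[L1]=90
step 3: P0: load  L2  ⟶  EII  (L2)  txn=BusRd  M[L2]=30
step 4: P0: load  L1  ⟶  SOI  (L1)  txn=∅  M[L1]=90
step 5: P0: load  L4  ⟶  EII  (L4)  txn=BusRd  M[L4]=70
step 6: P0: store L0 := 92  ⟶  MII  (L0)  txn=BusRdX  M[L0]=50
step 7: P0: store L1 := 49  ⟶  MII  (L1)  txn=BusUpgr+Flush  M[L1]=85
step 8: P2: load  L1  ⟶  OIS  (L1)  txn=BusRd  M[L1]=85
step 9: P0: load  L1  ⟶  OIS  (L1)  txn=∅  M[L1]=85
step 10: P2: store L0 := 68  ⟶  IIM  (L0)  txn=BusRdX+Flush  M[L0]=92
step 11: P0: store L1 := 95  ⟶  MII  (L1)  txn=BusUpgr  M[L1]=85
step 12: P2: load  L1  ⟶  OIS  (L1)  txn=BusRd  M[L1]=85
step 13: P0: store L3 := 39  ⟶  MII  (L3)  txn=BusRdX  M[L3]=40
step 14: P2: store L1 := 56  ⟶  IIM  (L1)  txn=BusUpgr+Flush  M[L1]=95
step 15: P0: store L1 := 36  ⟶  MII  (L1)  txn=BusRdX+Flush  M[L1]=56
step 16: P2: load  L1  ⟶  OIS  (L1)  txn=BusRd  M[L1]=56
step 17: P0: store L1 := 57  ⟶  MII  (L1)  txn=BusUpgr  M[L1]=56
step 18: P0: load  L4  ⟶  EII  (L4)  txn=∅  M[L4]=70
step 19: P0: store L1 := 51  ⟶  MII  (L1)  txn=∅  M[L1]=56
step 20: P0: store L1 := 48  ⟶  MII  (L1)  txn=∅  M[L1]=56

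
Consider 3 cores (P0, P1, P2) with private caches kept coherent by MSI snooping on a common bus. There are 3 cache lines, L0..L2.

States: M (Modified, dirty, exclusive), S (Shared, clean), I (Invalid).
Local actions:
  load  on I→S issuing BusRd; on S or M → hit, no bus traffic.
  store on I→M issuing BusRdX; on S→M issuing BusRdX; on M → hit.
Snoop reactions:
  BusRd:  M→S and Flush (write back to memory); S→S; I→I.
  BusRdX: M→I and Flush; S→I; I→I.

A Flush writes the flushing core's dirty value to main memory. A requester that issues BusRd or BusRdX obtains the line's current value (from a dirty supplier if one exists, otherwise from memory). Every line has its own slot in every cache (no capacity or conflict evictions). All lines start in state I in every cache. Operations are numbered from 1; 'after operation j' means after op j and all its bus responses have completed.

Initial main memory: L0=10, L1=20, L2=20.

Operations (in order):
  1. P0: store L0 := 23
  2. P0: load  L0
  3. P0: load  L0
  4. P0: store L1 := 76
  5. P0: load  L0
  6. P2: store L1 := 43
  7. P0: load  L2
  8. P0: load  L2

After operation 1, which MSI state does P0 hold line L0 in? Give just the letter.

step 1: P0: store L0 := 23  ⟶  MII  (L0)  txn=BusRdX  M[L0]=10
step 2: P0: load  L0  ⟶  MII  (L0)  txn=∅  M[L0]=10
step 3: P0: load  L0  ⟶  MII  (L0)  txn=∅  M[L0]=10
step 4: P0: store L1 := 76  ⟶  MII  (L1)  txn=BusRdX  M[L1]=20
step 5: P0: load  L0  ⟶  MII  (L0)  txn=∅  M[L0]=10
step 6: P2: store L1 := 43  ⟶  IIM  (L1)  txn=BusRdX+Flush  M[L1]=76
step 7: P0: load  L2  ⟶  SII  (L2)  txn=BusRd  M[L2]=20
step 8: P0: load  L2  ⟶  SII  (L2)  txn=∅  M[L2]=20

state = M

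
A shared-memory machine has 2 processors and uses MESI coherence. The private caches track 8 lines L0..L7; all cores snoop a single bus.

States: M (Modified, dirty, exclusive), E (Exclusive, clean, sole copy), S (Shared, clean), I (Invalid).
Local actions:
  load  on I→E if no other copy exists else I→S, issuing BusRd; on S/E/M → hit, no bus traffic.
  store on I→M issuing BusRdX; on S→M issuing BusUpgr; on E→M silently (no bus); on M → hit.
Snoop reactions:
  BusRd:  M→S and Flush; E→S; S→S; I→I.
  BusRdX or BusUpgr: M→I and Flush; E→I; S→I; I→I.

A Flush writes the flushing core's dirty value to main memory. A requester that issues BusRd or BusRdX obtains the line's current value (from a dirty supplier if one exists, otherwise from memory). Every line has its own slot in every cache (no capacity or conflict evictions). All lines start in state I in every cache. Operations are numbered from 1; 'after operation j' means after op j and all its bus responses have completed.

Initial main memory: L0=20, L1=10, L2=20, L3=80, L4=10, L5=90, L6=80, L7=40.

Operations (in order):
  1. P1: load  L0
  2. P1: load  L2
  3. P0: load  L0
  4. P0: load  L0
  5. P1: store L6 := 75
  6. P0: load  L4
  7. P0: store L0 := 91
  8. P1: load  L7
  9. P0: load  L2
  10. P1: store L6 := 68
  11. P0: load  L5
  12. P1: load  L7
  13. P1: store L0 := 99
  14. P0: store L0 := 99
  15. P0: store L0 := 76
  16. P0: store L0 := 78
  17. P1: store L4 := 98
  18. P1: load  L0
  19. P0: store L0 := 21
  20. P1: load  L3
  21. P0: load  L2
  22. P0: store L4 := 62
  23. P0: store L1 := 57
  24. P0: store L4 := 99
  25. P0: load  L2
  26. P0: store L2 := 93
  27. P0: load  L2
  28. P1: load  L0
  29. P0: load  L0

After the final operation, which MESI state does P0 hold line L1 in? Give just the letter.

state = M

1. P1: load  L0  bus=[BusRd]  L0: P0=I P1=E  mem[L0]=20
2. P1: load  L2  bus=[BusRd]  L2: P0=I P1=E  mem[L2]=20
3. P0: load  L0  bus=[BusRd]  L0: P0=S P1=S  mem[L0]=20
4. P0: load  L0  bus=[-]  L0: P0=S P1=S  mem[L0]=20
5. P1: store L6 := 75  bus=[BusRdX]  L6: P0=I P1=M  mem[L6]=80
6. P0: load  L4  bus=[BusRd]  L4: P0=E P1=I  mem[L4]=10
7. P0: store L0 := 91  bus=[BusUpgr]  L0: P0=M P1=I  mem[L0]=20
8. P1: load  L7  bus=[BusRd]  L7: P0=I P1=E  mem[L7]=40
9. P0: load  L2  bus=[BusRd]  L2: P0=S P1=S  mem[L2]=20
10. P1: store L6 := 68  bus=[-]  L6: P0=I P1=M  mem[L6]=80
11. P0: load  L5  bus=[BusRd]  L5: P0=E P1=I  mem[L5]=90
12. P1: load  L7  bus=[-]  L7: P0=I P1=E  mem[L7]=40
13. P1: store L0 := 99  bus=[BusRdX,Flush]  L0: P0=I P1=M  mem[L0]=91
14. P0: store L0 := 99  bus=[BusRdX,Flush]  L0: P0=M P1=I  mem[L0]=99
15. P0: store L0 := 76  bus=[-]  L0: P0=M P1=I  mem[L0]=99
16. P0: store L0 := 78  bus=[-]  L0: P0=M P1=I  mem[L0]=99
17. P1: store L4 := 98  bus=[BusRdX]  L4: P0=I P1=M  mem[L4]=10
18. P1: load  L0  bus=[BusRd,Flush]  L0: P0=S P1=S  mem[L0]=78
19. P0: store L0 := 21  bus=[BusUpgr]  L0: P0=M P1=I  mem[L0]=78
20. P1: load  L3  bus=[BusRd]  L3: P0=I P1=E  mem[L3]=80
21. P0: load  L2  bus=[-]  L2: P0=S P1=S  mem[L2]=20
22. P0: store L4 := 62  bus=[BusRdX,Flush]  L4: P0=M P1=I  mem[L4]=98
23. P0: store L1 := 57  bus=[BusRdX]  L1: P0=M P1=I  mem[L1]=10
24. P0: store L4 := 99  bus=[-]  L4: P0=M P1=I  mem[L4]=98
25. P0: load  L2  bus=[-]  L2: P0=S P1=S  mem[L2]=20
26. P0: store L2 := 93  bus=[BusUpgr]  L2: P0=M P1=I  mem[L2]=20
27. P0: load  L2  bus=[-]  L2: P0=M P1=I  mem[L2]=20
28. P1: load  L0  bus=[BusRd,Flush]  L0: P0=S P1=S  mem[L0]=21
29. P0: load  L0  bus=[-]  L0: P0=S P1=S  mem[L0]=21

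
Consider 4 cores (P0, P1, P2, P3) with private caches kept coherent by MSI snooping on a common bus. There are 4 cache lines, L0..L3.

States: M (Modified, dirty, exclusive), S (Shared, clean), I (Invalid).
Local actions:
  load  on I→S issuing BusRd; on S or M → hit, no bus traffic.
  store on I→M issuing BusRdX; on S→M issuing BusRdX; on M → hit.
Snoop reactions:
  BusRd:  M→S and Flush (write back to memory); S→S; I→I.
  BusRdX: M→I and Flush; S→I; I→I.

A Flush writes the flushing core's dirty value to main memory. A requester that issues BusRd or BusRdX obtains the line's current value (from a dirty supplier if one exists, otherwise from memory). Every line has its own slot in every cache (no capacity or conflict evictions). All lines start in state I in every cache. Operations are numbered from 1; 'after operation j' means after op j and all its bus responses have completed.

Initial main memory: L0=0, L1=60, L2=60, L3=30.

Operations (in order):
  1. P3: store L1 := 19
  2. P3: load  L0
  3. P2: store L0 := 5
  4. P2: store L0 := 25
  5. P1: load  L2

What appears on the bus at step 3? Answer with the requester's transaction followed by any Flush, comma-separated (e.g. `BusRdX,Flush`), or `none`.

1. P3: store L1 := 19  bus=[BusRdX]  L1: P0=I P1=I P2=I P3=M  mem[L1]=60
2. P3: load  L0  bus=[BusRd]  L0: P0=I P1=I P2=I P3=S  mem[L0]=0
3. P2: store L0 := 5  bus=[BusRdX]  L0: P0=I P1=I P2=M P3=I  mem[L0]=0
4. P2: store L0 := 25  bus=[-]  L0: P0=I P1=I P2=M P3=I  mem[L0]=0
5. P1: load  L2  bus=[BusRd]  L2: P0=I P1=S P2=I P3=I  mem[L2]=60

bus = BusRdX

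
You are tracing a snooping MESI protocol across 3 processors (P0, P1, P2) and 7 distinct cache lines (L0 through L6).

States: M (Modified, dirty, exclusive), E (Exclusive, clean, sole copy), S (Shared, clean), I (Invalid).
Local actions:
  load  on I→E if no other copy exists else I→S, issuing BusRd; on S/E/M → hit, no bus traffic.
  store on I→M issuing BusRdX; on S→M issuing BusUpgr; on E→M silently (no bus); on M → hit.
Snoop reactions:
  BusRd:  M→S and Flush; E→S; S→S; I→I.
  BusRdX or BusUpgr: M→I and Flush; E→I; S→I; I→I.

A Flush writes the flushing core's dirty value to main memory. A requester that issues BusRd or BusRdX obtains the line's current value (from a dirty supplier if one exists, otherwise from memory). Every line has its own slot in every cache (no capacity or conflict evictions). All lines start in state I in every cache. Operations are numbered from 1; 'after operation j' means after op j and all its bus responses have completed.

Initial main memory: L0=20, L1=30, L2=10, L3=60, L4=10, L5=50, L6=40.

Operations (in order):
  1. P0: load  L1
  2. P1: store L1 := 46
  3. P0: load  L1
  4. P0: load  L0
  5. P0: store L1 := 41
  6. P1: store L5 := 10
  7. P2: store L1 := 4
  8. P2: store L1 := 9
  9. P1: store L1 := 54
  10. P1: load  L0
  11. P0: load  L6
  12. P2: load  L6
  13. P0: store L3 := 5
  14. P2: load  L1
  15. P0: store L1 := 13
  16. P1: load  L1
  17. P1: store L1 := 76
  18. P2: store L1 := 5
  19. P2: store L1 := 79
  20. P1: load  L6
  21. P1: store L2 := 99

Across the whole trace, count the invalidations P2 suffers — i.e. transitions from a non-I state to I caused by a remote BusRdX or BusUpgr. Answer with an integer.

1. P0: load  L1  bus=[BusRd]  L1: P0=E P1=I P2=I  mem[L1]=30
2. P1: store L1 := 46  bus=[BusRdX]  L1: P0=I P1=M P2=I  mem[L1]=30
3. P0: load  L1  bus=[BusRd,Flush]  L1: P0=S P1=S P2=I  mem[L1]=46
4. P0: load  L0  bus=[BusRd]  L0: P0=E P1=I P2=I  mem[L0]=20
5. P0: store L1 := 41  bus=[BusUpgr]  L1: P0=M P1=I P2=I  mem[L1]=46
6. P1: store L5 := 10  bus=[BusRdX]  L5: P0=I P1=M P2=I  mem[L5]=50
7. P2: store L1 := 4  bus=[BusRdX,Flush]  L1: P0=I P1=I P2=M  mem[L1]=41
8. P2: store L1 := 9  bus=[-]  L1: P0=I P1=I P2=M  mem[L1]=41
9. P1: store L1 := 54  bus=[BusRdX,Flush]  L1: P0=I P1=M P2=I  mem[L1]=9
10. P1: load  L0  bus=[BusRd]  L0: P0=S P1=S P2=I  mem[L0]=20
11. P0: load  L6  bus=[BusRd]  L6: P0=E P1=I P2=I  mem[L6]=40
12. P2: load  L6  bus=[BusRd]  L6: P0=S P1=I P2=S  mem[L6]=40
13. P0: store L3 := 5  bus=[BusRdX]  L3: P0=M P1=I P2=I  mem[L3]=60
14. P2: load  L1  bus=[BusRd,Flush]  L1: P0=I P1=S P2=S  mem[L1]=54
15. P0: store L1 := 13  bus=[BusRdX]  L1: P0=M P1=I P2=I  mem[L1]=54
16. P1: load  L1  bus=[BusRd,Flush]  L1: P0=S P1=S P2=I  mem[L1]=13
17. P1: store L1 := 76  bus=[BusUpgr]  L1: P0=I P1=M P2=I  mem[L1]=13
18. P2: store L1 := 5  bus=[BusRdX,Flush]  L1: P0=I P1=I P2=M  mem[L1]=76
19. P2: store L1 := 79  bus=[-]  L1: P0=I P1=I P2=M  mem[L1]=76
20. P1: load  L6  bus=[BusRd]  L6: P0=S P1=S P2=S  mem[L6]=40
21. P1: store L2 := 99  bus=[BusRdX]  L2: P0=I P1=M P2=I  mem[L2]=10

invalidations = 2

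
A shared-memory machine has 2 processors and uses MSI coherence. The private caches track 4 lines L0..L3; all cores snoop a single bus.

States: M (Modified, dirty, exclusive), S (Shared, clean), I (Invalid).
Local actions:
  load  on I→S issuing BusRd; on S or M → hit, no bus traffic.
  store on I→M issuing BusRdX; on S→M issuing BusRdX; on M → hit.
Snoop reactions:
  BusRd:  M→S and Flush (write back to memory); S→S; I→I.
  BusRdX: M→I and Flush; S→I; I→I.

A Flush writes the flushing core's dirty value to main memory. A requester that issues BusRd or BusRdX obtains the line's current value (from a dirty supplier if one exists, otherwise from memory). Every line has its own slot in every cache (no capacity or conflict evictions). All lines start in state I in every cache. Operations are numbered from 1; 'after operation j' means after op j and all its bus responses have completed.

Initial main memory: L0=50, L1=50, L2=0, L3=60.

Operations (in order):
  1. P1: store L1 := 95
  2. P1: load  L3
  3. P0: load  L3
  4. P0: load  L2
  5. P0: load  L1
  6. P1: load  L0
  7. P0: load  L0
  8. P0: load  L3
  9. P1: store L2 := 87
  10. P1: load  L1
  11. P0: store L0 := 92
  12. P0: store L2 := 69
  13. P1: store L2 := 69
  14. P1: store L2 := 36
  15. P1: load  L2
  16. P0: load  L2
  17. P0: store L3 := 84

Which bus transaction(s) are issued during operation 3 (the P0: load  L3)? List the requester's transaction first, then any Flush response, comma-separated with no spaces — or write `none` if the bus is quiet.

  op1 P1: store L1 := 95 → I/M on L1; bus BusRdX; mem=50
  op2 P1: load  L3 → I/S on L3; bus BusRd; mem=60
  op3 P0: load  L3 → S/S on L3; bus BusRd; mem=60
  op4 P0: load  L2 → S/I on L2; bus BusRd; mem=0
  op5 P0: load  L1 → S/S on L1; bus BusRd Flush; mem=95
  op6 P1: load  L0 → I/S on L0; bus BusRd; mem=50
  op7 P0: load  L0 → S/S on L0; bus BusRd; mem=50
  op8 P0: load  L3 → S/S on L3; bus (none); mem=60
  op9 P1: store L2 := 87 → I/M on L2; bus BusRdX; mem=0
  op10 P1: load  L1 → S/S on L1; bus (none); mem=95
  op11 P0: store L0 := 92 → M/I on L0; bus BusRdX; mem=50
  op12 P0: store L2 := 69 → M/I on L2; bus BusRdX Flush; mem=87
  op13 P1: store L2 := 69 → I/M on L2; bus BusRdX Flush; mem=69
  op14 P1: store L2 := 36 → I/M on L2; bus (none); mem=69
  op15 P1: load  L2 → I/M on L2; bus (none); mem=69
  op16 P0: load  L2 → S/S on L2; bus BusRd Flush; mem=36
  op17 P0: store L3 := 84 → M/I on L3; bus BusRdX; mem=60

bus = BusRd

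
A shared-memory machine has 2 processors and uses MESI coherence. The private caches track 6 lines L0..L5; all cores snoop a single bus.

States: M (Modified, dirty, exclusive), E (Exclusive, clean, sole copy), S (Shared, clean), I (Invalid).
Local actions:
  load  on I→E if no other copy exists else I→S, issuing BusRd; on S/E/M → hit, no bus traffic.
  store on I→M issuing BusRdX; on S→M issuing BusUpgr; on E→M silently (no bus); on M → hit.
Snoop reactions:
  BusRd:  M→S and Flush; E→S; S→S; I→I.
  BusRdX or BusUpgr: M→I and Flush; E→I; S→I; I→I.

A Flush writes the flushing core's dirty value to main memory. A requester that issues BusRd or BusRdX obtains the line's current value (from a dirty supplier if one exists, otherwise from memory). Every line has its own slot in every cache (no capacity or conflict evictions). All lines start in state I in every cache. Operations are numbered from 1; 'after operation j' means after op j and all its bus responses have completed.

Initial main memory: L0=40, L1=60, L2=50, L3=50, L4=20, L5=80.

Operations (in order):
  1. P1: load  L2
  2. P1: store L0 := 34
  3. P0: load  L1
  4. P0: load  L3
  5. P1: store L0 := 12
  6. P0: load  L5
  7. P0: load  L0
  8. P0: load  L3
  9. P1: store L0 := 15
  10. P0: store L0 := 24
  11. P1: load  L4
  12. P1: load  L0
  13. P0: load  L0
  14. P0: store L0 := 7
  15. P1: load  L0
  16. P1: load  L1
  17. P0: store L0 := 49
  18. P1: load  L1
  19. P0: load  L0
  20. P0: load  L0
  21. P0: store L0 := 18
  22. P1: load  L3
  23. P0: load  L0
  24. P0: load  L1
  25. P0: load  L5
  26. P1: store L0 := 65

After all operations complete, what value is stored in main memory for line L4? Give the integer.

[1] P1: load  L2 | P0:I, P1:E(50) | bus: BusRd
[2] P1: store L0 := 34 | P0:I, P1:M(34) | bus: BusRdX
[3] P0: load  L1 | P0:E(60), P1:I | bus: BusRd
[4] P0: load  L3 | P0:E(50), P1:I | bus: BusRd
[5] P1: store L0 := 12 | P0:I, P1:M(12) | bus: none
[6] P0: load  L5 | P0:E(80), P1:I | bus: BusRd
[7] P0: load  L0 | P0:S(12), P1:S(12) | bus: BusRd,Flush
[8] P0: load  L3 | P0:E(50), P1:I | bus: none
[9] P1: store L0 := 15 | P0:I, P1:M(15) | bus: BusUpgr
[10] P0: store L0 := 24 | P0:M(24), P1:I | bus: BusRdX,Flush
[11] P1: load  L4 | P0:I, P1:E(20) | bus: BusRd
[12] P1: load  L0 | P0:S(24), P1:S(24) | bus: BusRd,Flush
[13] P0: load  L0 | P0:S(24), P1:S(24) | bus: none
[14] P0: store L0 := 7 | P0:M(7), P1:I | bus: BusUpgr
[15] P1: load  L0 | P0:S(7), P1:S(7) | bus: BusRd,Flush
[16] P1: load  L1 | P0:S(60), P1:S(60) | bus: BusRd
[17] P0: store L0 := 49 | P0:M(49), P1:I | bus: BusUpgr
[18] P1: load  L1 | P0:S(60), P1:S(60) | bus: none
[19] P0: load  L0 | P0:M(49), P1:I | bus: none
[20] P0: load  L0 | P0:M(49), P1:I | bus: none
[21] P0: store L0 := 18 | P0:M(18), P1:I | bus: none
[22] P1: load  L3 | P0:S(50), P1:S(50) | bus: BusRd
[23] P0: load  L0 | P0:M(18), P1:I | bus: none
[24] P0: load  L1 | P0:S(60), P1:S(60) | bus: none
[25] P0: load  L5 | P0:E(80), P1:I | bus: none
[26] P1: store L0 := 65 | P0:I, P1:M(65) | bus: BusRdX,Flush

memory[L4] = 20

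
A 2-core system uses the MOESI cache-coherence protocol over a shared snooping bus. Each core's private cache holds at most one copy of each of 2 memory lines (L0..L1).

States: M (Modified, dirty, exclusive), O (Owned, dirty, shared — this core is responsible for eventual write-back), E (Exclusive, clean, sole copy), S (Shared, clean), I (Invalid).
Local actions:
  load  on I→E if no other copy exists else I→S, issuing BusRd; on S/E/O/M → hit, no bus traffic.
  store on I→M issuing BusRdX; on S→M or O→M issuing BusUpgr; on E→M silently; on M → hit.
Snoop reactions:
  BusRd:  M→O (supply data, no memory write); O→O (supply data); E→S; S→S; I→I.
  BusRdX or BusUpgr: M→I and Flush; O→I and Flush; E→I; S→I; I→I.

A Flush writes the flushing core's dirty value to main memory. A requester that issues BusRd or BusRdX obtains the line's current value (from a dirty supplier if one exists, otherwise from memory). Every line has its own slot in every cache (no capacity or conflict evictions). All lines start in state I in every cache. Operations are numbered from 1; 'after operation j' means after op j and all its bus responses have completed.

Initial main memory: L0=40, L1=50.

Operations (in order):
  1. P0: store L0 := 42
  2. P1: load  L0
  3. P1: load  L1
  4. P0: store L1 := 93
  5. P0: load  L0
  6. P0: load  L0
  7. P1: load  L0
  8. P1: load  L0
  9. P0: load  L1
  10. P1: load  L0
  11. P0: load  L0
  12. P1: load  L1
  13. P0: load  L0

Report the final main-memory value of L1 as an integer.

memory[L1] = 50

step 1: P0: store L0 := 42  ⟶  MI  (L0)  txn=BusRdX  M[L0]=40
step 2: P1: load  L0  ⟶  OS  (L0)  txn=BusRd  M[L0]=40
step 3: P1: load  L1  ⟶  IE  (L1)  txn=BusRd  M[L1]=50
step 4: P0: store L1 := 93  ⟶  MI  (L1)  txn=BusRdX  M[L1]=50
step 5: P0: load  L0  ⟶  OS  (L0)  txn=∅  M[L0]=40
step 6: P0: load  L0  ⟶  OS  (L0)  txn=∅  M[L0]=40
step 7: P1: load  L0  ⟶  OS  (L0)  txn=∅  M[L0]=40
step 8: P1: load  L0  ⟶  OS  (L0)  txn=∅  M[L0]=40
step 9: P0: load  L1  ⟶  MI  (L1)  txn=∅  M[L1]=50
step 10: P1: load  L0  ⟶  OS  (L0)  txn=∅  M[L0]=40
step 11: P0: load  L0  ⟶  OS  (L0)  txn=∅  M[L0]=40
step 12: P1: load  L1  ⟶  OS  (L1)  txn=BusRd  M[L1]=50
step 13: P0: load  L0  ⟶  OS  (L0)  txn=∅  M[L0]=40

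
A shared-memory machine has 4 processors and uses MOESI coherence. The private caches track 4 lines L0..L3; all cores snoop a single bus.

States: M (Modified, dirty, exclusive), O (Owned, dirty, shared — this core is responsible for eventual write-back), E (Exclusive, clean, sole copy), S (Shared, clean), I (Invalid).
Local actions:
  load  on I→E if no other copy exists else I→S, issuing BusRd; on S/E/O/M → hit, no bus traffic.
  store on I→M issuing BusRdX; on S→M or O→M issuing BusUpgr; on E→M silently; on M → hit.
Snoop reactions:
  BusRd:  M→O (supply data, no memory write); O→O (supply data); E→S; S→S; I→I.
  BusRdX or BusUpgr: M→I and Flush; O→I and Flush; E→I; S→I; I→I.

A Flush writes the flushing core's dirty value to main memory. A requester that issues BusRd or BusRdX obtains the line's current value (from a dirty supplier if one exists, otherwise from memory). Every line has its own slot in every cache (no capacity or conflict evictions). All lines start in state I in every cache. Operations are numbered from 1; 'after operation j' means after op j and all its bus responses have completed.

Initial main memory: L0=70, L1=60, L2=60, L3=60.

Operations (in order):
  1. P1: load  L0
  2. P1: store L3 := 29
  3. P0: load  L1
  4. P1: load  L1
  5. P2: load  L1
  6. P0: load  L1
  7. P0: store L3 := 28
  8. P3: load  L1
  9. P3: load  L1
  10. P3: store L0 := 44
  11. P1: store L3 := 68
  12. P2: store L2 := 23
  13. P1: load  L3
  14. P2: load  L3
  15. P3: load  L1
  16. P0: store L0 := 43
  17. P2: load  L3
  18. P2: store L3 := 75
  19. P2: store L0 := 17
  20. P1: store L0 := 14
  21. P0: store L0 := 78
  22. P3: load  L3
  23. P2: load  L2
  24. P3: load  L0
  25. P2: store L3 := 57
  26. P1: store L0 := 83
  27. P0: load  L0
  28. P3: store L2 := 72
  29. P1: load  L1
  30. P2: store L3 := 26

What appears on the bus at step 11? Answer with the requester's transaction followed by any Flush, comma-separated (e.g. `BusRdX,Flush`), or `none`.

bus = BusRdX,Flush

step 1: P1: load  L0  ⟶  IEII  (L0)  txn=BusRd  M[L0]=70
step 2: P1: store L3 := 29  ⟶  IMII  (L3)  txn=BusRdX  M[L3]=60
step 3: P0: load  L1  ⟶  EIII  (L1)  txn=BusRd  M[L1]=60
step 4: P1: load  L1  ⟶  SSII  (L1)  txn=BusRd  M[L1]=60
step 5: P2: load  L1  ⟶  SSSI  (L1)  txn=BusRd  M[L1]=60
step 6: P0: load  L1  ⟶  SSSI  (L1)  txn=∅  M[L1]=60
step 7: P0: store L3 := 28  ⟶  MIII  (L3)  txn=BusRdX+Flush  M[L3]=29
step 8: P3: load  L1  ⟶  SSSS  (L1)  txn=BusRd  M[L1]=60
step 9: P3: load  L1  ⟶  SSSS  (L1)  txn=∅  M[L1]=60
step 10: P3: store L0 := 44  ⟶  IIIM  (L0)  txn=BusRdX  M[L0]=70
step 11: P1: store L3 := 68  ⟶  IMII  (L3)  txn=BusRdX+Flush  M[L3]=28
step 12: P2: store L2 := 23  ⟶  IIMI  (L2)  txn=BusRdX  M[L2]=60
step 13: P1: load  L3  ⟶  IMII  (L3)  txn=∅  M[L3]=28
step 14: P2: load  L3  ⟶  IOSI  (L3)  txn=BusRd  M[L3]=28
step 15: P3: load  L1  ⟶  SSSS  (L1)  txn=∅  M[L1]=60
step 16: P0: store L0 := 43  ⟶  MIII  (L0)  txn=BusRdX+Flush  M[L0]=44
step 17: P2: load  L3  ⟶  IOSI  (L3)  txn=∅  M[L3]=28
step 18: P2: store L3 := 75  ⟶  IIMI  (L3)  txn=BusUpgr+Flush  M[L3]=68
step 19: P2: store L0 := 17  ⟶  IIMI  (L0)  txn=BusRdX+Flush  M[L0]=43
step 20: P1: store L0 := 14  ⟶  IMII  (L0)  txn=BusRdX+Flush  M[L0]=17
step 21: P0: store L0 := 78  ⟶  MIII  (L0)  txn=BusRdX+Flush  M[L0]=14
step 22: P3: load  L3  ⟶  IIOS  (L3)  txn=BusRd  M[L3]=68
step 23: P2: load  L2  ⟶  IIMI  (L2)  txn=∅  M[L2]=60
step 24: P3: load  L0  ⟶  OIIS  (L0)  txn=BusRd  M[L0]=14
step 25: P2: store L3 := 57  ⟶  IIMI  (L3)  txn=BusUpgr  M[L3]=68
step 26: P1: store L0 := 83  ⟶  IMII  (L0)  txn=BusRdX+Flush  M[L0]=78
step 27: P0: load  L0  ⟶  SOII  (L0)  txn=BusRd  M[L0]=78
step 28: P3: store L2 := 72  ⟶  IIIM  (L2)  txn=BusRdX+Flush  M[L2]=23
step 29: P1: load  L1  ⟶  SSSS  (L1)  txn=∅  M[L1]=60
step 30: P2: store L3 := 26  ⟶  IIMI  (L3)  txn=∅  M[L3]=68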